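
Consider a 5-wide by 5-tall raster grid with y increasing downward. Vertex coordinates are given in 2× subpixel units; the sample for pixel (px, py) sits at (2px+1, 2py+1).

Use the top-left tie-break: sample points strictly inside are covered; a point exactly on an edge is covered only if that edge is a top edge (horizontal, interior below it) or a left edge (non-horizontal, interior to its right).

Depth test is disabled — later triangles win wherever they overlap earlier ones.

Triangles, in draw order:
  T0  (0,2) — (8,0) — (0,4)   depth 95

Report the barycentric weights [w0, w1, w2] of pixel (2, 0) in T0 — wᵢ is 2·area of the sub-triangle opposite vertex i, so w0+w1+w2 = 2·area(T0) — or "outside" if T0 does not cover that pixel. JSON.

T0:
  2·area = 16
  edge (0, 2)→(8, 0): d=(8,-2) top-left  bias=+0
  edge (8, 0)→(0, 4): d=(-8,4) right/bottom  bias=-1
  edge (0, 4)→(0, 2): d=(0,-2) top-left  bias=+0
    (2,0)@(5, 1): e=[2,4,10] → █
    (3,0)@(7, 1): e=[6,-4,14] → ·
    (0,1)@(1, 3): e=[10,4,2] → █
    (1,1)@(3, 3): e=[14,-4,6] → ·
    (2,1)@(5, 3): e=[18,-12,10] → ·
    (0,2)@(1, 5): e=[26,-12,2] → ·
  covered (2 px):
    · · █ · ·
    █ · · · ·
    · · · · ·
    · · · · ·
    · · · · ·

Answer: [4,10,2]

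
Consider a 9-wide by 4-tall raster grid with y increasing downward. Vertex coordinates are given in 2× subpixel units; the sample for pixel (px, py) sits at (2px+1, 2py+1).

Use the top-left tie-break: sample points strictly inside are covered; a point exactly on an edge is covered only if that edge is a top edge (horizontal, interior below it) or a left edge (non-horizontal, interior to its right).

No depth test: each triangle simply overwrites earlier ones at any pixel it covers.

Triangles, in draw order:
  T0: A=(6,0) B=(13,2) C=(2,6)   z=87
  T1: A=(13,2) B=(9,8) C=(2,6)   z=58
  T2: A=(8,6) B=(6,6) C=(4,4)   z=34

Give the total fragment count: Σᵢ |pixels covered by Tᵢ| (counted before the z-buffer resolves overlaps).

T0:
  2·area = 50
  edge (6, 0)→(13, 2): d=(7,2) right/bottom  bias=-1
  edge (13, 2)→(2, 6): d=(-11,4) right/bottom  bias=-1
  edge (2, 6)→(6, 0): d=(4,-6) top-left  bias=+0
    (3,0)@(7, 1): e=[5,35,10] → █
    (4,0)@(9, 1): e=[1,27,22] → █
    (5,0)@(11, 1): e=[-3,19,34] → ·
    (2,1)@(5, 3): e=[23,21,6] → █
    (5,1)@(11, 3): e=[11,-3,42] → ·
    (1,2)@(3, 5): e=[41,7,2] → █
    (2,2)@(5, 5): e=[37,-1,14] → ·
    (3,2)@(7, 5): e=[33,-9,26] → ·
    (4,2)@(9, 5): e=[29,-17,38] → ·
    (1,3)@(3, 7): e=[55,-15,10] → ·
  covered (6 px):
    · · · █ █ · · · ·
    · · █ █ █ · · · ·
    · █ · · · · · · ·
    · · · · · · · · ·
T1:
  2·area = 50
  edge (13, 2)→(9, 8): d=(-4,6) right/bottom  bias=-1
  edge (9, 8)→(2, 6): d=(-7,-2) top-left  bias=+0
  edge (2, 6)→(13, 2): d=(11,-4) top-left  bias=+0
    (5,1)@(11, 3): e=[8,39,3] → █
    (6,1)@(13, 3): e=[-4,43,11] → ·
    (2,2)@(5, 5): e=[36,13,1] → █
    (3,2)@(7, 5): e=[24,17,9] → █
    (4,2)@(9, 5): e=[12,21,17] → █
    (5,2)@(11, 5): e=[0,25,25] → ·  [on edge]
    (2,3)@(5, 7): e=[28,-1,23] → ·
    (3,3)@(7, 7): e=[16,3,31] → █
    (5,3)@(11, 7): e=[-8,11,47] → ·
  covered (6 px):
    · · · · · · · · ·
    · · · · · █ · · ·
    · · █ █ █ · · · ·
    · · · █ █ · · · ·
T2:
  2·area = 4
  edge (8, 6)→(6, 6): d=(-2,0) right/bottom  bias=-1
  edge (6, 6)→(4, 4): d=(-2,-2) top-left  bias=+0
  edge (4, 4)→(8, 6): d=(4,2) right/bottom  bias=-1
    (0,0)@(1, 1): e=[10,0,-6] → ·  [on edge]
    (1,1)@(3, 3): e=[6,0,-2] → ·  [on edge]
    (2,2)@(5, 5): e=[2,0,2] → █  [on edge]
    (3,2)@(7, 5): e=[2,4,-2] → ·
    (2,3)@(5, 7): e=[-2,-4,10] → ·
    (3,3)@(7, 7): e=[-2,0,6] → ·  [on edge]
  covered (1 px):
    · · · · · · · · ·
    · · · · · · · · ·
    · · █ · · · · · ·
    · · · · · · · · ·

Answer: 13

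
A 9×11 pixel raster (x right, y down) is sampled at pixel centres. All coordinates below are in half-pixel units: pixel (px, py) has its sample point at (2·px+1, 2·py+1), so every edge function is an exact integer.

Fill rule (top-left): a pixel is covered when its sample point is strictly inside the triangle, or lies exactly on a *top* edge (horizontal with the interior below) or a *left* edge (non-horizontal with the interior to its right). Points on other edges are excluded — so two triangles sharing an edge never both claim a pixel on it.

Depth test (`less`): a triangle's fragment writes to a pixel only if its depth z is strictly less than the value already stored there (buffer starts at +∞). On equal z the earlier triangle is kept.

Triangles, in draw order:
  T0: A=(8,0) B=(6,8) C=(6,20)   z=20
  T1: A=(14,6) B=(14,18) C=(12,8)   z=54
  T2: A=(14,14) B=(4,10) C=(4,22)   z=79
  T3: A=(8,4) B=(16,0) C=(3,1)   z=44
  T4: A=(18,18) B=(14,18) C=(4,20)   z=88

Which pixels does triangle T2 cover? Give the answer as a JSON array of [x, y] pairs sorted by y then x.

T0:
  2·area = 24  (B↔C swapped to make it positive)
  edge (8, 0)→(6, 20): d=(-2,20) right/bottom  bias=-1
  edge (6, 20)→(6, 8): d=(0,-12) top-left  bias=+0
  edge (6, 8)→(8, 0): d=(2,-8) top-left  bias=+0
    (3,2)@(7, 5): e=[10,12,2] → █
    (4,2)@(9, 5): e=[-30,36,18] → ·
    (3,3)@(7, 7): e=[6,12,6] → █
    (4,3)@(9, 7): e=[-34,36,22] → ·
    (3,4)@(7, 9): e=[2,12,10] → █
    (4,4)@(9, 9): e=[-38,36,26] → ·
    (3,5)@(7, 11): e=[-2,12,14] → ·
  covered (3 px):
    · · · · · · · · ·
    · · · · · · · · ·
    · · · █ · · · · ·
    · · · █ · · · · ·
    · · · █ · · · · ·
    · · · · · · · · ·
    · · · · · · · · ·
    · · · · · · · · ·
    · · · · · · · · ·
    · · · · · · · · ·
    · · · · · · · · ·
T1:
  2·area = 24
  edge (14, 6)→(14, 18): d=(0,12) right/bottom  bias=-1
  edge (14, 18)→(12, 8): d=(-2,-10) top-left  bias=+0
  edge (12, 8)→(14, 6): d=(2,-2) top-left  bias=+0
    (5,1)@(11, 3): e=[36,0,-12] → ·  [on edge]
    (8,1)@(17, 3): e=[-36,60,0] → ·  [on edge]
    (7,2)@(15, 5): e=[-12,36,0] → ·  [on edge]
    (6,3)@(13, 7): e=[12,12,0] → █  [on edge]
    (7,3)@(15, 7): e=[-12,32,4] → ·
    (5,4)@(11, 9): e=[36,-12,0] → ·  [on edge]
    (6,4)@(13, 9): e=[12,8,4] → █
    (7,4)@(15, 9): e=[-12,28,8] → ·
    (4,5)@(9, 11): e=[60,-36,0] → ·  [on edge]
    (6,5)@(13, 11): e=[12,4,8] → █
    (7,5)@(15, 11): e=[-12,24,12] → ·
    (3,6)@(7, 13): e=[84,-60,0] → ·  [on edge]
    (6,6)@(13, 13): e=[12,0,12] → █  [on edge]
    (2,7)@(5, 15): e=[108,-84,0] → ·  [on edge]
    (1,8)@(3, 17): e=[132,-108,0] → ·  [on edge]
    (0,9)@(1, 19): e=[156,-132,0] → ·  [on edge]
  covered (4 px):
    · · · · · · · · ·
    · · · · · · · · ·
    · · · · · · · · ·
    · · · · · · █ · ·
    · · · · · · █ · ·
    · · · · · · █ · ·
    · · · · · · █ · ·
    · · · · · · · · ·
    · · · · · · · · ·
    · · · · · · · · ·
    · · · · · · · · ·
T2:
  2·area = 120  (B↔C swapped to make it positive)
  edge (14, 14)→(4, 22): d=(-10,8) right/bottom  bias=-1
  edge (4, 22)→(4, 10): d=(0,-12) top-left  bias=+0
  edge (4, 10)→(14, 14): d=(10,4) right/bottom  bias=-1
    (2,5)@(5, 11): e=[102,12,6] → █
    (3,5)@(7, 11): e=[86,36,-2] → ·
    (2,6)@(5, 13): e=[82,12,26] → █
    (3,6)@(7, 13): e=[66,36,18] → █
    (4,6)@(9, 13): e=[50,60,10] → █
    (5,6)@(11, 13): e=[34,84,2] → █
    (6,6)@(13, 13): e=[18,108,-6] → ·
    (2,7)@(5, 15): e=[62,12,46] → █
    (6,7)@(13, 15): e=[-2,108,14] → ·
    (2,8)@(5, 17): e=[42,12,66] → █
    (5,8)@(11, 17): e=[-6,84,42] → ·
    (2,9)@(5, 19): e=[22,12,86] → █
  covered (15 px):
    · · · · · · · · ·
    · · · · · · · · ·
    · · · · · · · · ·
    · · · · · · · · ·
    · · · · · · · · ·
    · · █ · · · · · ·
    · · █ █ █ █ · · ·
    · · █ █ █ █ · · ·
    · · █ █ █ · · · ·
    · · █ █ · · · · ·
    · · █ · · · · · ·
T3:
  2·area = 44  (B↔C swapped to make it positive)
  edge (8, 4)→(3, 1): d=(-5,-3) top-left  bias=+0
  edge (3, 1)→(16, 0): d=(13,-1) top-left  bias=+0
  edge (16, 0)→(8, 4): d=(-8,4) right/bottom  bias=-1
    (1,0)@(3, 1): e=[0,0,44] → █  [on edge]
    (2,0)@(5, 1): e=[6,2,36] → █
    (3,0)@(7, 1): e=[12,4,28] → █
    (4,0)@(9, 1): e=[18,6,20] → █
    (5,0)@(11, 1): e=[24,8,12] → █
    (6,0)@(13, 1): e=[30,10,4] → █
    (7,0)@(15, 1): e=[36,12,-4] → ·
    (1,1)@(3, 3): e=[-10,26,28] → ·
    (2,1)@(5, 3): e=[-4,28,20] → ·
    (3,1)@(7, 3): e=[2,30,12] → █
    (5,1)@(11, 3): e=[14,34,-4] → ·
    (6,1)@(13, 3): e=[20,36,-12] → ·
    (6,3)@(13, 7): e=[0,88,-44] → ·  [on edge]
  covered (8 px):
    · █ █ █ █ █ █ · ·
    · · · █ █ · · · ·
    · · · · · · · · ·
    · · · · · · · · ·
    · · · · · · · · ·
    · · · · · · · · ·
    · · · · · · · · ·
    · · · · · · · · ·
    · · · · · · · · ·
    · · · · · · · · ·
    · · · · · · · · ·
T4:
  2·area = 8  (B↔C swapped to make it positive)
  edge (18, 18)→(4, 20): d=(-14,2) right/bottom  bias=-1
  edge (4, 20)→(14, 18): d=(10,-2) top-left  bias=+0
  edge (14, 18)→(18, 18): d=(4,0) top-left  bias=+0
    (4,9)@(9, 19): e=[4,0,4] → █  [on edge]
    (5,9)@(11, 19): e=[0,4,4] → ·  [on edge]
    (4,10)@(9, 21): e=[-24,20,12] → ·
  covered (1 px):
    · · · · · · · · ·
    · · · · · · · · ·
    · · · · · · · · ·
    · · · · · · · · ·
    · · · · · · · · ·
    · · · · · · · · ·
    · · · · · · · · ·
    · · · · · · · · ·
    · · · · · · · · ·
    · · · · █ · · · ·
    · · · · · · · · ·

Final: [[2,5],[2,6],[3,6],[4,6],[5,6],[2,7],[3,7],[4,7],[5,7],[2,8],[3,8],[4,8],[2,9],[3,9],[2,10]]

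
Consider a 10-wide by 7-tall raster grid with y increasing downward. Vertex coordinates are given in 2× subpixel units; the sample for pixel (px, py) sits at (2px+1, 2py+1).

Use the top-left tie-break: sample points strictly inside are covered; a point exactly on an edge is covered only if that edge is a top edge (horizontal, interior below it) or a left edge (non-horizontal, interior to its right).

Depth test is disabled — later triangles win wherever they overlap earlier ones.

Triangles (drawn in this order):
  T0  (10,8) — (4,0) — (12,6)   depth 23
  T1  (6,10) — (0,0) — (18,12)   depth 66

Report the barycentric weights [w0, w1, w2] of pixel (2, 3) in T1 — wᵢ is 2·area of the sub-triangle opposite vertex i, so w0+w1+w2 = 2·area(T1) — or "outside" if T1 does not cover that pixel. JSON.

T0:
  2·area = 28
  edge (10, 8)→(4, 0): d=(-6,-8) top-left  bias=+0
  edge (4, 0)→(12, 6): d=(8,6) right/bottom  bias=-1
  edge (12, 6)→(10, 8): d=(-2,2) right/bottom  bias=-1
    (2,0)@(5, 1): e=[2,2,24] → X
    (3,0)@(7, 1): e=[18,-10,20] → .
    (8,0)@(17, 1): e=[98,-70,0] → .  [on edge]
    (2,1)@(5, 3): e=[-10,18,20] → .
    (3,1)@(7, 3): e=[6,6,16] → X
    (4,1)@(9, 3): e=[22,-6,12] → .
    (7,1)@(15, 3): e=[70,-42,0] → .  [on edge]
    (3,2)@(7, 5): e=[-6,22,12] → .
    (4,2)@(9, 5): e=[10,10,8] → X
    (5,2)@(11, 5): e=[26,-2,4] → .
    (6,2)@(13, 5): e=[42,-14,0] → .  [on edge]
    (4,3)@(9, 7): e=[-2,26,4] → .
    (5,3)@(11, 7): e=[14,14,0] → .  [on edge]
    (4,4)@(9, 9): e=[-14,42,0] → .  [on edge]
    (3,5)@(7, 11): e=[-42,70,0] → .  [on edge]
    (2,6)@(5, 13): e=[-70,98,0] → .  [on edge]
  covered (3 px):
    . . X . . . . . . .
    . . . X . . . . . .
    . . . . X . . . . .
    . . . . . . . . . .
    . . . . . . . . . .
    . . . . . . . . . .
    . . . . . . . . . .
T1:
  2·area = 108
  edge (6, 10)→(0, 0): d=(-6,-10) top-left  bias=+0
  edge (0, 0)→(18, 12): d=(18,12) right/bottom  bias=-1
  edge (18, 12)→(6, 10): d=(-12,-2) top-left  bias=+0
    (0,0)@(1, 1): e=[4,6,98] → X
    (1,0)@(3, 1): e=[24,-18,102] → .
    (0,1)@(1, 3): e=[-8,42,74] → .
    (1,1)@(3, 3): e=[12,18,78] → X
    (2,1)@(5, 3): e=[32,-6,82] → .
    (1,2)@(3, 5): e=[0,54,54] → X  [on edge]
    (2,2)@(5, 5): e=[20,30,58] → X
    (3,2)@(7, 5): e=[40,6,62] → X
    (4,2)@(9, 5): e=[60,-18,66] → .
    (1,3)@(3, 7): e=[-12,90,30] → .
    (2,3)@(5, 7): e=[8,66,34] → X
    (4,3)@(9, 7): e=[48,18,42] → X
  covered (14 px):
    X . . . . . . . . .
    . X . . . . . . . .
    . X X X . . . . . .
    . . X X X . . . . .
    . . . X X X X . . .
    . . . . . . X X . .
    . . . . . . . . . .

Answer: [66,34,8]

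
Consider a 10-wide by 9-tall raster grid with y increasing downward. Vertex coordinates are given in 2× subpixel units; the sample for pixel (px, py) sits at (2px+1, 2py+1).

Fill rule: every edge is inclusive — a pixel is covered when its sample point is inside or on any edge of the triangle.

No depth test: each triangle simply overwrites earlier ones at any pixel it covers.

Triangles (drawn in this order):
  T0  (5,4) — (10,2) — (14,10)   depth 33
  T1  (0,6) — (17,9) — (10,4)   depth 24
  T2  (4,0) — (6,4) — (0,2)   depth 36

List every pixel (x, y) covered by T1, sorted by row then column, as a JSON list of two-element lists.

T0:
  2·area = 48
  edge (5, 4)→(10, 2): d=(5,-2) inclusive
  edge (10, 2)→(14, 10): d=(4,8) inclusive
  edge (14, 10)→(5, 4): d=(-9,-6) inclusive
    (4,1)@(9, 3): e=[3,12,33] → X
    (5,1)@(11, 3): e=[7,-4,45] → .
    (3,2)@(7, 5): e=[9,36,3] → X
    (5,2)@(11, 5): e=[17,4,27] → X
    (6,2)@(13, 5): e=[21,-12,39] → .
    (3,3)@(7, 7): e=[19,44,-15] → .
    (4,3)@(9, 7): e=[23,28,-3] → .
    (5,3)@(11, 7): e=[27,12,9] → X
    (6,3)@(13, 7): e=[31,-4,21] → .
    (5,4)@(11, 9): e=[37,20,-9] → .
    (6,4)@(13, 9): e=[41,4,3] → X
    (7,4)@(15, 9): e=[45,-12,15] → .
  covered (6 px):
    . . . . . . . . . .
    . . . . X . . . . .
    . . . X X X . . . .
    . . . . . X . . . .
    . . . . . . X . . .
    . . . . . . . . . .
    . . . . . . . . . .
    . . . . . . . . . .
    . . . . . . . . . .
T1:
  2·area = 64  (B↔C swapped to make it positive)
  edge (0, 6)→(10, 4): d=(10,-2) inclusive
  edge (10, 4)→(17, 9): d=(7,5) inclusive
  edge (17, 9)→(0, 6): d=(-17,-3) inclusive
    (7,1)@(15, 3): e=[0,-32,96] → .  [on edge]
    (2,2)@(5, 5): e=[0,32,32] → X  [on edge]
    (3,2)@(7, 5): e=[4,22,38] → X
    (4,2)@(9, 5): e=[8,12,44] → X
    (5,2)@(11, 5): e=[12,2,50] → X
    (6,2)@(13, 5): e=[16,-8,56] → .
    (2,3)@(5, 7): e=[20,46,-2] → .
    (3,3)@(7, 7): e=[24,36,4] → X
    (6,3)@(13, 7): e=[36,6,22] → X
    (7,3)@(15, 7): e=[40,-4,28] → .
    (3,4)@(7, 9): e=[44,50,-30] → .
    (4,4)@(9, 9): e=[48,40,-24] → .
    (8,4)@(17, 9): e=[64,0,0] → X  [on edge]
  covered (9 px):
    . . . . . . . . . .
    . . . . . . . . . .
    . . X X X X . . . .
    . . . X X X X . . .
    . . . . . . . . X .
    . . . . . . . . . .
    . . . . . . . . . .
    . . . . . . . . . .
    . . . . . . . . . .
T2:
  2·area = 20
  edge (4, 0)→(6, 4): d=(2,4) inclusive
  edge (6, 4)→(0, 2): d=(-6,-2) inclusive
  edge (0, 2)→(4, 0): d=(4,-2) inclusive
    (1,0)@(3, 1): e=[6,12,2] → X
    (2,0)@(5, 1): e=[-2,16,6] → .
    (1,1)@(3, 3): e=[10,0,10] → X  [on edge]
    (2,1)@(5, 3): e=[2,4,14] → X
    (3,1)@(7, 3): e=[-6,8,18] → .
    (1,2)@(3, 5): e=[14,-12,18] → .
    (2,2)@(5, 5): e=[6,-8,22] → .
    (4,2)@(9, 5): e=[-10,0,30] → .  [on edge]
    (7,3)@(15, 7): e=[-30,0,50] → .  [on edge]
  covered (3 px):
    . X . . . . . . . .
    . X X . . . . . . .
    . . . . . . . . . .
    . . . . . . . . . .
    . . . . . . . . . .
    . . . . . . . . . .
    . . . . . . . . . .
    . . . . . . . . . .
    . . . . . . . . . .

Result: [[2,2],[3,2],[4,2],[5,2],[3,3],[4,3],[5,3],[6,3],[8,4]]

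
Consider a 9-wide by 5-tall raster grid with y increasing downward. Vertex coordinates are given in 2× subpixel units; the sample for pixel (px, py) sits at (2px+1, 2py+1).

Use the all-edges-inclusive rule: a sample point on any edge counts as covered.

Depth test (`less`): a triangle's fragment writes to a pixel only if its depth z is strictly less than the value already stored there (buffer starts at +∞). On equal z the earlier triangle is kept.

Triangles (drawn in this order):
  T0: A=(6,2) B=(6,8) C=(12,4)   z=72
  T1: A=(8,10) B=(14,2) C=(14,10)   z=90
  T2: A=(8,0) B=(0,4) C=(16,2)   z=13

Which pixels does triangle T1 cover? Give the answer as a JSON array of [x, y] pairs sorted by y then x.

T0:
  2·area = 36  (B↔C swapped to make it positive)
  edge (6, 2)→(12, 4): d=(6,2) inclusive
  edge (12, 4)→(6, 8): d=(-6,4) inclusive
  edge (6, 8)→(6, 2): d=(0,-6) inclusive
    (1,0)@(3, 1): e=[0,54,-18] → ·  [on edge]
    (3,1)@(7, 3): e=[4,26,6] → █
    (4,1)@(9, 3): e=[0,18,18] → █  [on edge]
    (5,1)@(11, 3): e=[-4,10,30] → ·
    (3,2)@(7, 5): e=[16,14,6] → █
    (5,2)@(11, 5): e=[8,-2,30] → ·
    (7,2)@(15, 5): e=[0,-18,54] → ·  [on edge]
    (3,3)@(7, 7): e=[28,2,6] → █
    (4,3)@(9, 7): e=[24,-6,18] → ·
    (3,4)@(7, 9): e=[40,-10,6] → ·
  covered (5 px):
    · · · · · · · · ·
    · · · █ █ · · · ·
    · · · █ █ · · · ·
    · · · █ · · · · ·
    · · · · · · · · ·
T1:
  2·area = 48
  edge (8, 10)→(14, 2): d=(6,-8) inclusive
  edge (14, 2)→(14, 10): d=(0,8) inclusive
  edge (14, 10)→(8, 10): d=(-6,0) inclusive
    (6,2)@(13, 5): e=[10,8,30] → █
    (7,2)@(15, 5): e=[26,-8,30] → ·
    (5,3)@(11, 7): e=[6,24,18] → █
    (7,3)@(15, 7): e=[38,-8,18] → ·
    (4,4)@(9, 9): e=[2,40,6] → █
    (7,4)@(15, 9): e=[50,-8,6] → ·
  covered (6 px):
    · · · · · · · · ·
    · · · · · · · · ·
    · · · · · · █ · ·
    · · · · · █ █ · ·
    · · · · █ █ █ · ·
T2:
  2·area = 48  (B↔C swapped to make it positive)
  edge (8, 0)→(16, 2): d=(8,2) inclusive
  edge (16, 2)→(0, 4): d=(-16,2) inclusive
  edge (0, 4)→(8, 0): d=(8,-4) inclusive
    (3,0)@(7, 1): e=[10,34,4] → █
    (4,0)@(9, 1): e=[6,30,12] → █
    (5,0)@(11, 1): e=[2,26,20] → █
    (6,0)@(13, 1): e=[-2,22,28] → ·
    (1,1)@(3, 3): e=[34,10,4] → █
    (2,1)@(5, 3): e=[30,6,12] → █
    (4,1)@(9, 3): e=[22,-2,28] → ·
    (5,1)@(11, 3): e=[18,-6,36] → ·
    (1,2)@(3, 5): e=[50,-22,20] → ·
    (2,2)@(5, 5): e=[46,-26,28] → ·
    (3,2)@(7, 5): e=[42,-30,36] → ·
  covered (6 px):
    · · · █ █ █ · · ·
    · █ █ █ · · · · ·
    · · · · · · · · ·
    · · · · · · · · ·
    · · · · · · · · ·

Answer: [[6,2],[5,3],[6,3],[4,4],[5,4],[6,4]]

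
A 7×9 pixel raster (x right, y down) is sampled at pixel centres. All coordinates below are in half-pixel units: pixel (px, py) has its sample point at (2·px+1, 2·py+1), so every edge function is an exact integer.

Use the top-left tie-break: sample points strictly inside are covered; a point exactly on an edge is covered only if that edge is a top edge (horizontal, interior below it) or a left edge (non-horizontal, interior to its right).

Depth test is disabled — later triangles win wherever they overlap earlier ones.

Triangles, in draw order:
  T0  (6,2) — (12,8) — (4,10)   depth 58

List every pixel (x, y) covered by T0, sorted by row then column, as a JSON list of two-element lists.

T0:
  2·area = 60
  edge (6, 2)→(12, 8): d=(6,6) right/bottom  bias=-1
  edge (12, 8)→(4, 10): d=(-8,2) right/bottom  bias=-1
  edge (4, 10)→(6, 2): d=(2,-8) top-left  bias=+0
    (2,0)@(5, 1): e=[0,70,-10] → ·  [on edge]
    (3,1)@(7, 3): e=[0,50,10] → ·  [on edge]
    (3,2)@(7, 5): e=[12,34,14] → #
    (4,2)@(9, 5): e=[0,30,30] → ·  [on edge]
    (2,3)@(5, 7): e=[36,22,2] → #
    (4,3)@(9, 7): e=[12,14,34] → #
    (5,3)@(11, 7): e=[0,10,50] → ·  [on edge]
    (2,4)@(5, 9): e=[48,6,6] → #
    (4,4)@(9, 9): e=[24,-2,38] → ·
    (6,4)@(13, 9): e=[0,-10,70] → ·  [on edge]
    (2,5)@(5, 11): e=[60,-10,10] → ·
    (3,5)@(7, 11): e=[48,-14,26] → ·
  covered (6 px):
    · · · · · · ·
    · · · · · · ·
    · · · # · · ·
    · · # # # · ·
    · · # # · · ·
    · · · · · · ·
    · · · · · · ·
    · · · · · · ·
    · · · · · · ·

Final: [[3,2],[2,3],[3,3],[4,3],[2,4],[3,4]]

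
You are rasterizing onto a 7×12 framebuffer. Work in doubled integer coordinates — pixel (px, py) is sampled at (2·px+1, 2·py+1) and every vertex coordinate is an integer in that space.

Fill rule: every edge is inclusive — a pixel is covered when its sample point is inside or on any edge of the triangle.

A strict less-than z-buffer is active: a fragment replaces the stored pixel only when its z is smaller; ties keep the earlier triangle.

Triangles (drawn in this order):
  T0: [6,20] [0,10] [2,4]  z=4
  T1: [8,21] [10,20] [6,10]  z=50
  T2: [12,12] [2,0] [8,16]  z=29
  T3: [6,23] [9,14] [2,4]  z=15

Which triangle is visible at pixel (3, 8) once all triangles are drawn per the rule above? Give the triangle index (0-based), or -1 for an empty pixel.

T0:
  2·area = 56
  edge (6, 20)→(0, 10): d=(-6,-10) inclusive
  edge (0, 10)→(2, 4): d=(2,-6) inclusive
  edge (2, 4)→(6, 20): d=(4,16) inclusive
    (1,0)@(3, 1): e=[84,0,-28] → ·  [on edge]
    (0,3)@(1, 7): e=[28,0,28] → #  [on edge]
    (1,3)@(3, 7): e=[48,12,-4] → ·
    (0,4)@(1, 9): e=[16,4,36] → #
    (1,4)@(3, 9): e=[36,16,4] → #
    (2,4)@(5, 9): e=[56,28,-28] → ·
    (0,5)@(1, 11): e=[4,8,44] → #
    (2,5)@(5, 11): e=[44,32,-20] → ·
    (0,6)@(1, 13): e=[-8,12,52] → ·
    (1,6)@(3, 13): e=[12,24,20] → #
    (2,6)@(5, 13): e=[32,36,-12] → ·
    (1,7)@(3, 15): e=[0,28,28] → #  [on edge]
  covered (8 px):
    · · · · · · ·
    · · · · · · ·
    · · · · · · ·
    # · · · · · ·
    # # · · · · ·
    # # · · · · ·
    · # · · · · ·
    · # · · · · ·
    · · # · · · ·
    · · · · · · ·
    · · · · · · ·
    · · · · · · ·
T1:
  2·area = 24  (B↔C swapped to make it positive)
  edge (8, 21)→(6, 10): d=(-2,-11) inclusive
  edge (6, 10)→(10, 20): d=(4,10) inclusive
  edge (10, 20)→(8, 21): d=(-2,1) inclusive
    (3,6)@(7, 13): e=[5,2,17] → #
    (4,6)@(9, 13): e=[27,-18,15] → ·
    (3,7)@(7, 15): e=[1,10,13] → #
    (4,7)@(9, 15): e=[23,-10,11] → ·
    (3,8)@(7, 17): e=[-3,18,9] → ·
    (4,9)@(9, 19): e=[15,6,3] → #
    (5,9)@(11, 19): e=[37,-14,1] → ·
    (4,10)@(9, 21): e=[11,14,-1] → ·
  covered (3 px):
    · · · · · · ·
    · · · · · · ·
    · · · · · · ·
    · · · · · · ·
    · · · · · · ·
    · · · · · · ·
    · · · # · · ·
    · · · # · · ·
    · · · · · · ·
    · · · · # · ·
    · · · · · · ·
    · · · · · · ·
T2:
  2·area = 88  (B↔C swapped to make it positive)
  edge (12, 12)→(8, 16): d=(-4,4) inclusive
  edge (8, 16)→(2, 0): d=(-6,-16) inclusive
  edge (2, 0)→(12, 12): d=(10,12) inclusive
    (2,2)@(5, 5): e=[56,18,14] → #
    (3,2)@(7, 5): e=[48,50,-10] → ·
    (2,3)@(5, 7): e=[48,6,34] → #
    (3,3)@(7, 7): e=[40,38,10] → #
    (4,3)@(9, 7): e=[32,70,-14] → ·
    (2,4)@(5, 9): e=[40,-6,54] → ·
    (3,4)@(7, 9): e=[32,26,30] → #
    (4,4)@(9, 9): e=[24,58,6] → #
    (5,4)@(11, 9): e=[16,90,-18] → ·
    (3,5)@(7, 11): e=[24,14,50] → #
    (5,5)@(11, 11): e=[8,78,2] → #
    (6,5)@(13, 11): e=[0,110,-22] → ·  [on edge]
    (5,6)@(11, 13): e=[0,66,22] → #  [on edge]
    (4,7)@(9, 15): e=[0,22,66] → #  [on edge]
    (3,8)@(7, 17): e=[0,-22,110] → ·  [on edge]
    (2,9)@(5, 19): e=[0,-66,154] → ·  [on edge]
    (1,10)@(3, 21): e=[0,-110,198] → ·  [on edge]
    (0,11)@(1, 23): e=[0,-154,242] → ·  [on edge]
  covered (12 px):
    · · · · · · ·
    · · · · · · ·
    · · # · · · ·
    · · # # · · ·
    · · · # # · ·
    · · · # # # ·
    · · · # # # ·
    · · · · # · ·
    · · · · · · ·
    · · · · · · ·
    · · · · · · ·
    · · · · · · ·
T3:
  2·area = 93  (B↔C swapped to make it positive)
  edge (6, 23)→(2, 4): d=(-4,-19) inclusive
  edge (2, 4)→(9, 14): d=(7,10) inclusive
  edge (9, 14)→(6, 23): d=(-3,9) inclusive
    (1,3)@(3, 7): e=[7,11,75] → #
    (2,3)@(5, 7): e=[45,-9,57] → ·
    (1,4)@(3, 9): e=[-1,25,69] → ·
    (2,4)@(5, 9): e=[37,5,51] → #
    (3,4)@(7, 9): e=[75,-15,33] → ·
    (2,5)@(5, 11): e=[29,19,45] → #
    (3,5)@(7, 11): e=[67,-1,27] → ·
    (2,6)@(5, 13): e=[21,33,39] → #
    (3,6)@(7, 13): e=[59,13,21] → #
    (4,6)@(9, 13): e=[97,-7,3] → ·
    (2,7)@(5, 15): e=[13,47,33] → #
    (4,7)@(9, 15): e=[89,7,-3] → ·
  covered (10 px):
    · · · · · · ·
    · · · · · · ·
    · · · · · · ·
    · # · · · · ·
    · · # · · · ·
    · · # · · · ·
    · · # # · · ·
    · · # # · · ·
    · · # # · · ·
    · · · # · · ·
    · · · · · · ·
    · · · · · · ·

Z-buffer (winner per pixel, '.' = empty):
  . . . . . . .
  . . . . . . .
  . . 2 . . . .
  0 3 2 2 . . .
  0 0 3 2 2 . .
  0 0 3 2 2 2 .
  . 0 3 3 2 2 .
  . 0 3 3 2 . .
  . . 0 3 . . .
  . . . 3 1 . .
  . . . . . . .
  . . . . . . .

Final: 3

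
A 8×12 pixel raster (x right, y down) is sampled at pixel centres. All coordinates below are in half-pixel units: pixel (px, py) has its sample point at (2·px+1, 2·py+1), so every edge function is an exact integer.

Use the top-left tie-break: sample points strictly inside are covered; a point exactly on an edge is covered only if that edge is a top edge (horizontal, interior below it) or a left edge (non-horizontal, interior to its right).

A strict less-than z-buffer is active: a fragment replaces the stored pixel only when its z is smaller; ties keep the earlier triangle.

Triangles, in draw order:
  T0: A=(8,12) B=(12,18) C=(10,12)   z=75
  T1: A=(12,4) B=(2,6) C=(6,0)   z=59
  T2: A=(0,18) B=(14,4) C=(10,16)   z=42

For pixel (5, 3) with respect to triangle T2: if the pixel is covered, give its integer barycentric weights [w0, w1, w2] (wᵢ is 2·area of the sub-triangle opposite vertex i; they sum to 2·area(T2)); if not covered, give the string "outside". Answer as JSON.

T0:
  2·area = 12  (B↔C swapped to make it positive)
  edge (8, 12)→(10, 12): d=(2,0) top-left  bias=+0
  edge (10, 12)→(12, 18): d=(2,6) right/bottom  bias=-1
  edge (12, 18)→(8, 12): d=(-4,-6) top-left  bias=+0
    (3,1)@(7, 3): e=[-18,0,30] → .  [on edge]
    (4,4)@(9, 9): e=[-6,0,18] → .  [on edge]
    (4,6)@(9, 13): e=[2,8,2] → X
    (5,6)@(11, 13): e=[2,-4,14] → .
    (4,7)@(9, 15): e=[6,12,-6] → .
    (5,7)@(11, 15): e=[6,0,6] → .  [on edge]
    (6,10)@(13, 21): e=[18,0,-6] → .  [on edge]
  covered (1 px):
    . . . . . . . .
    . . . . . . . .
    . . . . . . . .
    . . . . . . . .
    . . . . . . . .
    . . . . . . . .
    . . . . X . . .
    . . . . . . . .
    . . . . . . . .
    . . . . . . . .
    . . . . . . . .
    . . . . . . . .
T1:
  2·area = 52
  edge (12, 4)→(2, 6): d=(-10,2) right/bottom  bias=-1
  edge (2, 6)→(6, 0): d=(4,-6) top-left  bias=+0
  edge (6, 0)→(12, 4): d=(6,4) right/bottom  bias=-1
    (3,0)@(7, 1): e=[40,10,2] → X
    (4,0)@(9, 1): e=[36,22,-6] → .
    (2,1)@(5, 3): e=[24,6,22] → X
    (4,1)@(9, 3): e=[16,30,6] → X
    (5,1)@(11, 3): e=[12,42,-2] → .
    (1,2)@(3, 5): e=[8,2,42] → X
    (3,2)@(7, 5): e=[0,26,26] → .  [on edge]
    (4,2)@(9, 5): e=[-4,38,18] → .
    (1,3)@(3, 7): e=[-12,10,54] → .
    (2,3)@(5, 7): e=[-16,22,46] → .
  covered (6 px):
    . . . X . . . .
    . . X X X . . .
    . X X . . . . .
    . . . . . . . .
    . . . . . . . .
    . . . . . . . .
    . . . . . . . .
    . . . . . . . .
    . . . . . . . .
    . . . . . . . .
    . . . . . . . .
    . . . . . . . .
T2:
  2·area = 112
  edge (0, 18)→(14, 4): d=(14,-14) top-left  bias=+0
  edge (14, 4)→(10, 16): d=(-4,12) right/bottom  bias=-1
  edge (10, 16)→(0, 18): d=(-10,2) right/bottom  bias=-1
    (7,0)@(15, 1): e=[-28,0,140] → .  [on edge]
    (7,1)@(15, 3): e=[0,-8,120] → .  [on edge]
    (6,2)@(13, 5): e=[0,8,104] → X  [on edge]
    (7,2)@(15, 5): e=[28,-16,100] → .
    (5,3)@(11, 7): e=[0,24,88] → X  [on edge]
    (6,3)@(13, 7): e=[28,0,84] → .  [on edge]
    (4,4)@(9, 9): e=[0,40,72] → X  [on edge]
    (6,4)@(13, 9): e=[56,-8,64] → .
    (3,5)@(7, 11): e=[0,56,56] → X  [on edge]
    (6,5)@(13, 11): e=[84,-16,44] → .
    (2,6)@(5, 13): e=[0,72,40] → X  [on edge]
    (5,6)@(11, 13): e=[84,0,28] → .  [on edge]
    (1,7)@(3, 15): e=[0,88,24] → X  [on edge]
    (7,7)@(15, 15): e=[168,-56,0] → .  [on edge]
    (0,8)@(1, 17): e=[0,104,8] → X  [on edge]
    (2,8)@(5, 17): e=[56,56,0] → .  [on edge]
    (4,9)@(9, 19): e=[140,0,-28] → .  [on edge]
  covered (16 px):
    . . . . . . . .
    . . . . . . . .
    . . . . . . X .
    . . . . . X . .
    . . . . X X . .
    . . . X X X . .
    . . X X X . . .
    . X X X X . . .
    X X . . . . . .
    . . . . . . . .
    . . . . . . . .
    . . . . . . . .

Result: [24,88,0]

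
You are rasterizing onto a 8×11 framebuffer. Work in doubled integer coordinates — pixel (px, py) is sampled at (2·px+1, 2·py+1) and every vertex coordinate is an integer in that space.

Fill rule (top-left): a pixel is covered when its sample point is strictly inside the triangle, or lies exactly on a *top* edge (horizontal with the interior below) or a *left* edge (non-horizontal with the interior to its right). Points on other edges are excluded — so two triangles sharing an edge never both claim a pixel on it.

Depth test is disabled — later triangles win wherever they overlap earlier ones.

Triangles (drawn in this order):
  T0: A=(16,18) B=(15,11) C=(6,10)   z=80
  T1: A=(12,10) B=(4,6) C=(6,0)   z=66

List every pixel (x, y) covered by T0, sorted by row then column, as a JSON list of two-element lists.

T0:
  2·area = 62  (B↔C swapped to make it positive)
  edge (16, 18)→(6, 10): d=(-10,-8) top-left  bias=+0
  edge (6, 10)→(15, 11): d=(9,1) right/bottom  bias=-1
  edge (15, 11)→(16, 18): d=(1,7) right/bottom  bias=-1
    (4,5)@(9, 11): e=[14,6,42] → █
    (5,5)@(11, 11): e=[30,4,28] → █
    (6,5)@(13, 11): e=[46,2,14] → █
    (7,5)@(15, 11): e=[62,0,0] → ·  [on edge]
    (4,6)@(9, 13): e=[-6,24,44] → ·
    (5,6)@(11, 13): e=[10,22,30] → █
    (7,6)@(15, 13): e=[42,18,2] → █
    (5,7)@(11, 15): e=[-10,40,32] → ·
    (6,7)@(13, 15): e=[6,38,18] → █
    (6,8)@(13, 17): e=[-14,56,20] → ·
    (7,8)@(15, 17): e=[2,54,6] → █
    (7,9)@(15, 19): e=[-18,72,8] → ·
  covered (9 px):
    · · · · · · · ·
    · · · · · · · ·
    · · · · · · · ·
    · · · · · · · ·
    · · · · · · · ·
    · · · · █ █ █ ·
    · · · · · █ █ █
    · · · · · · █ █
    · · · · · · · █
    · · · · · · · ·
    · · · · · · · ·
T1:
  2·area = 56
  edge (12, 10)→(4, 6): d=(-8,-4) top-left  bias=+0
  edge (4, 6)→(6, 0): d=(2,-6) top-left  bias=+0
  edge (6, 0)→(12, 10): d=(6,10) right/bottom  bias=-1
    (2,1)@(5, 3): e=[28,0,28] → █  [on edge]
    (3,1)@(7, 3): e=[36,12,8] → █
    (4,1)@(9, 3): e=[44,24,-12] → ·
    (2,2)@(5, 5): e=[12,4,40] → █
    (4,2)@(9, 5): e=[28,28,0] → ·  [on edge]
    (2,3)@(5, 7): e=[-4,8,52] → ·
    (3,3)@(7, 7): e=[4,20,32] → █
    (4,3)@(9, 7): e=[12,32,12] → █
    (5,3)@(11, 7): e=[20,44,-8] → ·
    (1,4)@(3, 9): e=[-28,0,84] → ·  [on edge]
    (3,4)@(7, 9): e=[-12,24,44] → ·
    (4,4)@(9, 9): e=[-4,36,24] → ·
    (0,7)@(1, 15): e=[-84,0,140] → ·  [on edge]
    (7,7)@(15, 15): e=[-28,84,0] → ·  [on edge]
  covered (7 px):
    · · · · · · · ·
    · · █ █ · · · ·
    · · █ █ · · · ·
    · · · █ █ · · ·
    · · · · · █ · ·
    · · · · · · · ·
    · · · · · · · ·
    · · · · · · · ·
    · · · · · · · ·
    · · · · · · · ·
    · · · · · · · ·

Answer: [[4,5],[5,5],[6,5],[5,6],[6,6],[7,6],[6,7],[7,7],[7,8]]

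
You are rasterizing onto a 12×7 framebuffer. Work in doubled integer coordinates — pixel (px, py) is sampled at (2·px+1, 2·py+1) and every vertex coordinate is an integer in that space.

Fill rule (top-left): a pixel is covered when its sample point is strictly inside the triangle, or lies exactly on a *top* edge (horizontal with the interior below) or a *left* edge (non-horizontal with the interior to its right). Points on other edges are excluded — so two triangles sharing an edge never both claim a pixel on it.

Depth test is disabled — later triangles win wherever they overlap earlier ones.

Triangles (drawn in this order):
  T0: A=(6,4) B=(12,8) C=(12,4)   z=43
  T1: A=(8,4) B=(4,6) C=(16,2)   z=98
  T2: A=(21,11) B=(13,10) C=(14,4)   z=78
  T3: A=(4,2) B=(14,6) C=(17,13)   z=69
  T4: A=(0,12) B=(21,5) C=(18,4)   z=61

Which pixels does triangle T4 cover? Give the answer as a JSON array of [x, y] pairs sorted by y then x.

T0:
  2·area = 24  (B↔C swapped to make it positive)
  edge (6, 4)→(12, 4): d=(6,0) top-left  bias=+0
  edge (12, 4)→(12, 8): d=(0,4) right/bottom  bias=-1
  edge (12, 8)→(6, 4): d=(-6,-4) top-left  bias=+0
    (4,2)@(9, 5): e=[6,12,6] → #
    (5,2)@(11, 5): e=[6,4,14] → #
    (6,2)@(13, 5): e=[6,-4,22] → ·
    (4,3)@(9, 7): e=[18,12,-6] → ·
    (5,3)@(11, 7): e=[18,4,2] → #
    (6,3)@(13, 7): e=[18,-4,10] → ·
    (5,4)@(11, 9): e=[30,4,-10] → ·
  covered (3 px):
    · · · · · · · · · · · ·
    · · · · · · · · · · · ·
    · · · · # # · · · · · ·
    · · · · · # · · · · · ·
    · · · · · · · · · · · ·
    · · · · · · · · · · · ·
    · · · · · · · · · · · ·
T1:
  2·area = 8  (B↔C swapped to make it positive)
  edge (8, 4)→(16, 2): d=(8,-2) top-left  bias=+0
  edge (16, 2)→(4, 6): d=(-12,4) right/bottom  bias=-1
  edge (4, 6)→(8, 4): d=(4,-2) top-left  bias=+0
    (9,0)@(19, 1): e=[-2,0,10] → ·  [on edge]
    (6,1)@(13, 3): e=[2,0,6] → ·  [on edge]
    (3,2)@(7, 5): e=[6,0,2] → ·  [on edge]
    (0,3)@(1, 7): e=[10,0,-2] → ·  [on edge]
  covered (0 px):
    · · · · · · · · · · · ·
    · · · · · · · · · · · ·
    · · · · · · · · · · · ·
    · · · · · · · · · · · ·
    · · · · · · · · · · · ·
    · · · · · · · · · · · ·
    · · · · · · · · · · · ·
T2:
  2·area = 49
  edge (21, 11)→(13, 10): d=(-8,-1) top-left  bias=+0
  edge (13, 10)→(14, 4): d=(1,-6) top-left  bias=+0
  edge (14, 4)→(21, 11): d=(7,7) right/bottom  bias=-1
    (5,0)@(11, 1): e=[70,-21,0] → ·  [on edge]
    (6,1)@(13, 3): e=[56,-7,0] → ·  [on edge]
    (7,2)@(15, 5): e=[42,7,0] → ·  [on edge]
    (7,3)@(15, 7): e=[26,9,14] → #
    (8,3)@(17, 7): e=[28,21,0] → ·  [on edge]
    (2,4)@(5, 9): e=[0,-49,98] → ·  [on edge]
    (7,4)@(15, 9): e=[10,11,28] → #
    (8,4)@(17, 9): e=[12,23,14] → #
    (9,4)@(19, 9): e=[14,35,0] → ·  [on edge]
    (7,5)@(15, 11): e=[-6,13,42] → ·
    (8,5)@(17, 11): e=[-4,25,28] → ·
    (10,5)@(21, 11): e=[0,49,0] → ·  [on edge]
    (11,6)@(23, 13): e=[-14,63,0] → ·  [on edge]
  covered (3 px):
    · · · · · · · · · · · ·
    · · · · · · · · · · · ·
    · · · · · · · · · · · ·
    · · · · · · · # · · · ·
    · · · · · · · # # · · ·
    · · · · · · · · · · · ·
    · · · · · · · · · · · ·
T3:
  2·area = 58
  edge (4, 2)→(14, 6): d=(10,4) right/bottom  bias=-1
  edge (14, 6)→(17, 13): d=(3,7) right/bottom  bias=-1
  edge (17, 13)→(4, 2): d=(-13,-11) top-left  bias=+0
    (4,2)@(9, 5): e=[10,32,16] → #
    (5,2)@(11, 5): e=[2,18,38] → #
    (6,2)@(13, 5): e=[-6,4,60] → ·
    (4,3)@(9, 7): e=[30,38,-10] → ·
    (5,3)@(11, 7): e=[22,24,12] → #
    (6,3)@(13, 7): e=[14,10,34] → #
    (7,3)@(15, 7): e=[6,-4,56] → ·
    (5,4)@(11, 9): e=[42,30,-14] → ·
    (6,4)@(13, 9): e=[34,16,8] → #
    (7,4)@(15, 9): e=[26,2,30] → #
    (8,4)@(17, 9): e=[18,-12,52] → ·
    (6,5)@(13, 11): e=[54,22,-18] → ·
    (8,6)@(17, 13): e=[58,0,0] → ·  [on edge]
  covered (7 px):
    · · · · · · · · · · · ·
    · · · · · · · · · · · ·
    · · · · # # · · · · · ·
    · · · · · # # · · · · ·
    · · · · · · # # · · · ·
    · · · · · · · # · · · ·
    · · · · · · · · · · · ·
T4:
  2·area = 42  (B↔C swapped to make it positive)
  edge (0, 12)→(18, 4): d=(18,-8) top-left  bias=+0
  edge (18, 4)→(21, 5): d=(3,1) right/bottom  bias=-1
  edge (21, 5)→(0, 12): d=(-21,7) right/bottom  bias=-1
    (4,0)@(9, 1): e=[-126,0,168] → ·  [on edge]
    (7,1)@(15, 3): e=[-42,0,84] → ·  [on edge]
    (8,2)@(17, 5): e=[10,4,28] → #
    (9,2)@(19, 5): e=[26,2,14] → #
    (10,2)@(21, 5): e=[42,0,0] → ·  [on edge]
    (6,3)@(13, 7): e=[14,14,14] → #
    (7,3)@(15, 7): e=[30,12,0] → ·  [on edge]
    (8,3)@(17, 7): e=[46,10,-14] → ·
    (9,3)@(19, 7): e=[62,8,-28] → ·
    (3,4)@(7, 9): e=[2,26,14] → #
    (4,4)@(9, 9): e=[18,24,0] → ·  [on edge]
    (6,4)@(13, 9): e=[50,20,-28] → ·
    (1,5)@(3, 11): e=[6,36,0] → ·  [on edge]
  covered (4 px):
    · · · · · · · · · · · ·
    · · · · · · · · · · · ·
    · · · · · · · · # # · ·
    · · · · · · # · · · · ·
    · · · # · · · · · · · ·
    · · · · · · · · · · · ·
    · · · · · · · · · · · ·

Final: [[8,2],[9,2],[6,3],[3,4]]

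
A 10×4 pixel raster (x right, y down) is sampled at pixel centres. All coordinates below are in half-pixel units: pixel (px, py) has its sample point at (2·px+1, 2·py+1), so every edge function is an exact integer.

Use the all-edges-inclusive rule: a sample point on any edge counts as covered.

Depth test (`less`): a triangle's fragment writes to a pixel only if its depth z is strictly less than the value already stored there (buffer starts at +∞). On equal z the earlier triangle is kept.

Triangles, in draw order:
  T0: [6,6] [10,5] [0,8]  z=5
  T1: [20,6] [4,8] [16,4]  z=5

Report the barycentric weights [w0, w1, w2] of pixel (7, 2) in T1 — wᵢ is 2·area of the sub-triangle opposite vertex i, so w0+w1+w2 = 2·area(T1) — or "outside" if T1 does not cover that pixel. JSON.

T0:
  2·area = 2
  edge (6, 6)→(10, 5): d=(4,-1) inclusive
  edge (10, 5)→(0, 8): d=(-10,3) inclusive
  edge (0, 8)→(6, 6): d=(6,-2) inclusive
    (7,1)@(15, 3): e=[-3,5,0] → ·  [on edge]
    (4,2)@(9, 5): e=[-1,3,0] → ·  [on edge]
    (1,3)@(3, 7): e=[1,1,0] → █  [on edge]
    (2,3)@(5, 7): e=[3,-5,4] → ·
  covered (1 px):
    · · · · · · · · · ·
    · · · · · · · · · ·
    · · · · · · · · · ·
    · █ · · · · · · · ·
T1:
  2·area = 40
  edge (20, 6)→(4, 8): d=(-16,2) inclusive
  edge (4, 8)→(16, 4): d=(12,-4) inclusive
  edge (16, 4)→(20, 6): d=(4,2) inclusive
    (9,1)@(19, 3): e=[50,0,-10] → ·  [on edge]
    (6,2)@(13, 5): e=[30,0,10] → █  [on edge]
    (7,2)@(15, 5): e=[26,8,6] → █
    (8,2)@(17, 5): e=[22,16,2] → █
    (9,2)@(19, 5): e=[18,24,-2] → ·
    (3,3)@(7, 7): e=[10,0,30] → █  [on edge]
    (4,3)@(9, 7): e=[6,8,26] → █
    (5,3)@(11, 7): e=[2,16,22] → █
    (6,3)@(13, 7): e=[-2,24,18] → ·
    (7,3)@(15, 7): e=[-6,32,14] → ·
    (8,3)@(17, 7): e=[-10,40,10] → ·
  covered (6 px):
    · · · · · · · · · ·
    · · · · · · · · · ·
    · · · · · · █ █ █ ·
    · · · █ █ █ · · · ·

Result: [8,6,26]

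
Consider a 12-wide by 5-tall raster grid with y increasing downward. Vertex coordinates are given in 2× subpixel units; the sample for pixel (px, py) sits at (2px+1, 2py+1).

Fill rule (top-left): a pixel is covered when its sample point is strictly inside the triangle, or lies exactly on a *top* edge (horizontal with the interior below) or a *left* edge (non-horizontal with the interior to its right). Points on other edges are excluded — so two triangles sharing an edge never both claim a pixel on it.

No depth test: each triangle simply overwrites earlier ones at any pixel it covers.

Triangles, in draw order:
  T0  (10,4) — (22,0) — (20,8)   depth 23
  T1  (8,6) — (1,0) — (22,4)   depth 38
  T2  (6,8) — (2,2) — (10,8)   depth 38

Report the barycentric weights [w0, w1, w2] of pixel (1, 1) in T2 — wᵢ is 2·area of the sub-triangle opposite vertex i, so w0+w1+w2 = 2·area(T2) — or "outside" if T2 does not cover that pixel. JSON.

T0:
  2·area = 88
  edge (10, 4)→(22, 0): d=(12,-4) top-left  bias=+0
  edge (22, 0)→(20, 8): d=(-2,8) right/bottom  bias=-1
  edge (20, 8)→(10, 4): d=(-10,-4) top-left  bias=+0
    (9,0)@(19, 1): e=[0,22,66] → █  [on edge]
    (10,0)@(21, 1): e=[8,6,74] → █
    (11,0)@(23, 1): e=[16,-10,82] → ·
    (6,1)@(13, 3): e=[0,66,22] → █  [on edge]
    (7,1)@(15, 3): e=[8,50,30] → █
    (8,1)@(17, 3): e=[16,34,38] → █
    (11,1)@(23, 3): e=[40,-14,62] → ·
    (3,2)@(7, 5): e=[0,110,-22] → ·  [on edge]
    (6,2)@(13, 5): e=[24,62,2] → █
    (10,2)@(21, 5): e=[56,-2,34] → ·
    (0,3)@(1, 7): e=[0,154,-66] → ·  [on edge]
    (6,3)@(13, 7): e=[48,58,-18] → ·
  covered (12 px):
    · · · · · · · · · █ █ ·
    · · · · · · █ █ █ █ █ ·
    · · · · · · █ █ █ █ · ·
    · · · · · · · · · █ · ·
    · · · · · · · · · · · ·
T1:
  2·area = 98
  edge (8, 6)→(1, 0): d=(-7,-6) top-left  bias=+0
  edge (1, 0)→(22, 4): d=(21,4) right/bottom  bias=-1
  edge (22, 4)→(8, 6): d=(-14,2) right/bottom  bias=-1
    (1,0)@(3, 1): e=[5,13,80] → █
    (2,0)@(5, 1): e=[17,5,76] → █
    (3,0)@(7, 1): e=[29,-3,72] → ·
    (1,1)@(3, 3): e=[-9,55,52] → ·
    (2,1)@(5, 3): e=[3,47,48] → █
    (3,1)@(7, 3): e=[15,39,44] → █
    (4,1)@(9, 3): e=[27,31,40] → █
    (5,1)@(11, 3): e=[39,23,36] → █
    (6,1)@(13, 3): e=[51,15,32] → █
    (7,1)@(15, 3): e=[63,7,28] → █
    (8,1)@(17, 3): e=[75,-1,24] → ·
    (2,2)@(5, 5): e=[-11,89,20] → ·
    (7,2)@(15, 5): e=[49,49,0] → ·  [on edge]
    (0,3)@(1, 7): e=[-49,147,0] → ·  [on edge]
  covered (12 px):
    · █ █ · · · · · · · · ·
    · · █ █ █ █ █ █ · · · ·
    · · · █ █ █ █ · · · · ·
    · · · · · · · · · · · ·
    · · · · · · · · · · · ·
T2:
  2·area = 24
  edge (6, 8)→(2, 2): d=(-4,-6) top-left  bias=+0
  edge (2, 2)→(10, 8): d=(8,6) right/bottom  bias=-1
  edge (10, 8)→(6, 8): d=(-4,0) right/bottom  bias=-1
    (1,1)@(3, 3): e=[2,2,20] → █
    (2,1)@(5, 3): e=[14,-10,20] → ·
    (1,2)@(3, 5): e=[-6,18,12] → ·
    (2,2)@(5, 5): e=[6,6,12] → █
    (3,2)@(7, 5): e=[18,-6,12] → ·
    (2,3)@(5, 7): e=[-2,22,4] → ·
    (3,3)@(7, 7): e=[10,10,4] → █
    (4,3)@(9, 7): e=[22,-2,4] → ·
    (3,4)@(7, 9): e=[2,26,-4] → ·
  covered (3 px):
    · · · · · · · · · · · ·
    · █ · · · · · · · · · ·
    · · █ · · · · · · · · ·
    · · · █ · · · · · · · ·
    · · · · · · · · · · · ·

Result: [2,20,2]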